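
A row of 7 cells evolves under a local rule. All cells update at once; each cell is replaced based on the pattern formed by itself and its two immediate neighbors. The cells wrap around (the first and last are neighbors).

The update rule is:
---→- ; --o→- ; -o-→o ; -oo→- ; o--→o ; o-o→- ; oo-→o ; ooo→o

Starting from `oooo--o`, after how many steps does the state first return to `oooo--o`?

ooooo--
-ooooo-
--ooooo
o--oooo
oo--ooo
ooo--oo
oooo--o

7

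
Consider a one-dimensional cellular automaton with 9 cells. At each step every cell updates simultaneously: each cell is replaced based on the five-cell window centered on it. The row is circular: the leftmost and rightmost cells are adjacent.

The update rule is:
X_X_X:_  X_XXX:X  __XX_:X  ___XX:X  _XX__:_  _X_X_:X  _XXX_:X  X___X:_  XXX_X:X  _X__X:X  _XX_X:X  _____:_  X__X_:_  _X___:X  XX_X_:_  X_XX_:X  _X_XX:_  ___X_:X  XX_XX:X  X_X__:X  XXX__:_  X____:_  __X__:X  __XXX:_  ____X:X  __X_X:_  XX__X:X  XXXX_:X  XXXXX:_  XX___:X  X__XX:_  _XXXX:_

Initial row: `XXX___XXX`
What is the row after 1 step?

_X_X_X___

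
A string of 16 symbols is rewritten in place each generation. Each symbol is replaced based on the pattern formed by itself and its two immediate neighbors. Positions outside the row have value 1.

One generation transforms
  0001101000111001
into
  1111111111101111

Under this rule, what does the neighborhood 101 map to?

At position 5 the neighborhood is 101; the next row has 1 there.

1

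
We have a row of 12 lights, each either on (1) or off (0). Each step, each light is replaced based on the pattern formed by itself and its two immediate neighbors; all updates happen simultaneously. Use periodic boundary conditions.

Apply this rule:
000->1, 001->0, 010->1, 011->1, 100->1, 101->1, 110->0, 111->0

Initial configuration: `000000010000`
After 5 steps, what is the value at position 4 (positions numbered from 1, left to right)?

111111011111
000000110000
111110101111
000001111000
111101000111
position 4 holds 1

1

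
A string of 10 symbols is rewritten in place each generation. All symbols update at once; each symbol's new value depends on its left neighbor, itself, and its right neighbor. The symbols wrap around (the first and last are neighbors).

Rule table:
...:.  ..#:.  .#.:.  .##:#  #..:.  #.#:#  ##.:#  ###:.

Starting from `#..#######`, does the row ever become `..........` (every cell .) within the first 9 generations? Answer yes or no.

yes

generation 1: #..#......
generation 2: ..........
all cells are . at generation 2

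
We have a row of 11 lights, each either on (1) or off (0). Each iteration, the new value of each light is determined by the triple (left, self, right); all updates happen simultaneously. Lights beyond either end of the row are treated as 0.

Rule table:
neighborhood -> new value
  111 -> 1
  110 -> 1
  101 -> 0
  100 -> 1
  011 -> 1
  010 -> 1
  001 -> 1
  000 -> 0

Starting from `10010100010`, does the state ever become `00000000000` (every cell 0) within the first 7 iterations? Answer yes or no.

11110110111
11110110111  (fixed point — unchanged through iteration 7)
iteration 7 is 11110110111, still not uniform 0

no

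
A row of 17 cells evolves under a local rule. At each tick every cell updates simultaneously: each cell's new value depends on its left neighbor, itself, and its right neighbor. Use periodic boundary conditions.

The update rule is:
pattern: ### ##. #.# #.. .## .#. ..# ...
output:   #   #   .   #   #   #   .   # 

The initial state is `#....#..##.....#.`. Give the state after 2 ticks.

####.##.######.#.

tick 1: ####.##.######.#.
tick 2: ####.##.######.#.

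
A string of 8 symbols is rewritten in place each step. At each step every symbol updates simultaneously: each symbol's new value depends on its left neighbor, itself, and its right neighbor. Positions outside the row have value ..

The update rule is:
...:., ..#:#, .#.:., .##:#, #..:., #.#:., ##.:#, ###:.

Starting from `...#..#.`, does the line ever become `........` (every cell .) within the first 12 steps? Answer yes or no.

yes

step 1: ..#..#..
step 2: .#..#...
step 3: #..#....
step 4: ..#.....
step 5: .#......
step 6: #.......
step 7: ........
all cells are . at step 7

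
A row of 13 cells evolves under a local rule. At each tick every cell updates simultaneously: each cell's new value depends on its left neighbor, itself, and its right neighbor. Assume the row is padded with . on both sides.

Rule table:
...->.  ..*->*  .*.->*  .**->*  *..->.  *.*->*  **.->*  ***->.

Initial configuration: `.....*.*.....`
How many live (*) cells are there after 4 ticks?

....****.....
...**..*.....
..***.**.....
.**.****.....
count of *: 6

6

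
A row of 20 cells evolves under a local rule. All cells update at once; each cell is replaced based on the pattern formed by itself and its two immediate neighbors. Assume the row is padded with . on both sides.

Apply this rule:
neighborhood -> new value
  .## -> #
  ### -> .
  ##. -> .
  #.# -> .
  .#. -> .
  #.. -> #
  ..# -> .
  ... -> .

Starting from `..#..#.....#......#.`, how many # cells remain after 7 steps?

3

step 1: ...#..#.....#......#
step 2: ....#..#.....#......
step 3: .....#..#.....#.....
step 4: ......#..#.....#....
step 5: .......#..#.....#...
step 6: ........#..#.....#..
step 7: .........#..#.....#.
count of #: 3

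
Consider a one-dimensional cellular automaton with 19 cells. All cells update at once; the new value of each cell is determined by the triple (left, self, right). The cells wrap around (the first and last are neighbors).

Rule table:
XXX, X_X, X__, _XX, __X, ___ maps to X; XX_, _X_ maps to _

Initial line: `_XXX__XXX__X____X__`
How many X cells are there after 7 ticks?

15

XXX_XXXX_XX_XXXX_XX
XX_XXXX_XX_XXXX_XXX
X_XXXX_XX_XXXX_XXXX
_XXXX_XX_XXXX_XXXXX
XXXX_XX_XXXX_XXXXX_
XXX_XX_XXXX_XXXXX_X
XX_XX_XXXX_XXXXX_XX
count of X: 15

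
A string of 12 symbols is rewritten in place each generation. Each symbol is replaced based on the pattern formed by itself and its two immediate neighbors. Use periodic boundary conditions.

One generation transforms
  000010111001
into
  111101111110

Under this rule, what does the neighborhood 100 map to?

At position 0 the neighborhood is 100; the next row has 1 there.

1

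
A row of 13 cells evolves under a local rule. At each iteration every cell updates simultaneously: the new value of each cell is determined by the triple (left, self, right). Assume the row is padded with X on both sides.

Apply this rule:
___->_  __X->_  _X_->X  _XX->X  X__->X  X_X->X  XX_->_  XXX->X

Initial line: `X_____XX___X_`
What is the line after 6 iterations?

XXX_XX_XXXXXX

_X____X_X__XX
XXX___XXXX_XX
XX_X__XXX_XXX
X_XXX_XX_XXXX
_XXX_XX_XXXXX
XXX_XX_XXXXXX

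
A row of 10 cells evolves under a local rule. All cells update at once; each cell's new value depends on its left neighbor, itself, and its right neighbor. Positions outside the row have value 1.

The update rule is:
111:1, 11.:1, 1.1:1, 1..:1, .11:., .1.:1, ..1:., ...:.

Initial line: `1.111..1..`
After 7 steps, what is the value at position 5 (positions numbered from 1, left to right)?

step 1: 11.111.11.
step 2: 111.111.11
step 3: 1111.111.1
step 4: 11111.111.
step 5: 111111.111
step 6: 1111111.11
step 7: 11111111.1
position 5 holds 1

1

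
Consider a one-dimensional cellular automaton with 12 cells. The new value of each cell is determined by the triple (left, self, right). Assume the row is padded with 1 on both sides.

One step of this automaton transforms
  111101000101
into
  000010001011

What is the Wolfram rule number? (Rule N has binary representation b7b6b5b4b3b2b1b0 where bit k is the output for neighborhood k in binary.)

position 0: 111 → 0  (bit 7 = 0)
position 3: 110 → 0  (bit 6 = 0)
position 4: 101 → 1  (bit 5 = 1)
position 6: 100 → 0  (bit 4 = 0)
position 11: 011 → 1  (bit 3 = 1)
position 5: 010 → 0  (bit 2 = 0)
position 8: 001 → 1  (bit 1 = 1)
position 7: 000 → 0  (bit 0 = 0)
bits b7..b0 = 00101010 = 42

42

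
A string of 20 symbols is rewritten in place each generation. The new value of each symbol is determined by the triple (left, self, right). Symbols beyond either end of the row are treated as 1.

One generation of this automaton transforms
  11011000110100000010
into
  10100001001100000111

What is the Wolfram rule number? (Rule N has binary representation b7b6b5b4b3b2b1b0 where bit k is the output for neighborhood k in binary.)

166

position 0: 111 → 1  (bit 7 = 1)
position 1: 110 → 0  (bit 6 = 0)
position 2: 101 → 1  (bit 5 = 1)
position 5: 100 → 0  (bit 4 = 0)
position 3: 011 → 0  (bit 3 = 0)
position 11: 010 → 1  (bit 2 = 1)
position 7: 001 → 1  (bit 1 = 1)
position 6: 000 → 0  (bit 0 = 0)
bits b7..b0 = 10100110 = 166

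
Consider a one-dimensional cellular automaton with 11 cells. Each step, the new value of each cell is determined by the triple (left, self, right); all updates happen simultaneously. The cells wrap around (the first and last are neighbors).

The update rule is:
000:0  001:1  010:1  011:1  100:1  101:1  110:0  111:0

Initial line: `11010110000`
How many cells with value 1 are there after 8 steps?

7

step 1: 10111101001
step 2: 01100011111
step 3: 11010110000  (repeats step 0; period 3)
step 8: 01100011111
count of 1: 7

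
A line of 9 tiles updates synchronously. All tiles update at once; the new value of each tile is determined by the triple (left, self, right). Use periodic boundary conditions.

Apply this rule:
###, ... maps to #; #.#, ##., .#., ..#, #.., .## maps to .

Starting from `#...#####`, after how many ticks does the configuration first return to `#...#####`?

tick 1: ..#..####
tick 2: ......##.
tick 3: #####....
tick 4: .###..##.
tick 5: ..#......
tick 6: #...#####

6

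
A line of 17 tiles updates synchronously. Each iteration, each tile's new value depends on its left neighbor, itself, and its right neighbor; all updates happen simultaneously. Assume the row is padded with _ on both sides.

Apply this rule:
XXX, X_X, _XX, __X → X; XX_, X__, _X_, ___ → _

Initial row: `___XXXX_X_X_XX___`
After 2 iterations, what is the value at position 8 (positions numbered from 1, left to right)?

__XXXX_X_X_XX____
_XXXX_X_X_XX_____
position 8 holds _

_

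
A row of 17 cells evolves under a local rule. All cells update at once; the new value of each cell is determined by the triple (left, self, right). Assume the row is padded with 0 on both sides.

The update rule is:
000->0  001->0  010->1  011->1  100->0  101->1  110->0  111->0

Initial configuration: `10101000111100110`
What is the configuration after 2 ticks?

10000000100000100

11111000100000100
10000000100000100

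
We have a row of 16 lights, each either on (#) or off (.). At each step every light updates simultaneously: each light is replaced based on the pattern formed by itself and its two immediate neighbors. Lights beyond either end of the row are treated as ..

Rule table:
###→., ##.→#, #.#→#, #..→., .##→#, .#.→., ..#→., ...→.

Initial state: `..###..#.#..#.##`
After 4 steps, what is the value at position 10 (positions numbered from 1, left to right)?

step 1: ..#.#...#....###
step 2: ...#.........#.#
step 3: ..............#.
step 4: ................
position 10 holds .

.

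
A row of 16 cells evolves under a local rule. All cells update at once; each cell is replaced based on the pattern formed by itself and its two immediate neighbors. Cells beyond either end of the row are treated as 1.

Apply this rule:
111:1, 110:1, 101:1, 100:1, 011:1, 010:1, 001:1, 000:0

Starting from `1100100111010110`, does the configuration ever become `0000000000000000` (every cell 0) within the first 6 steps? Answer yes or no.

1111111111111111
1111111111111111  (fixed point — unchanged through step 6)
step 6 is 1111111111111111, still not uniform 0

no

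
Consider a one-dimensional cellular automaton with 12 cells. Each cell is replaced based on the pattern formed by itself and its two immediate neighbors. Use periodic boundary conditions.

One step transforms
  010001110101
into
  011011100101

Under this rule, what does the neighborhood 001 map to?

At position 4 the neighborhood is 001; the next row has 1 there.

1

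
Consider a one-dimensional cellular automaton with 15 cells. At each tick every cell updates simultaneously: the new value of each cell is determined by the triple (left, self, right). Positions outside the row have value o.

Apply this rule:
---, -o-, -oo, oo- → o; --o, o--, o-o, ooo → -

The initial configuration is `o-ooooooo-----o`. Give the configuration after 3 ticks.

o-o-o-o-o-o-o-o

o-o-----o-ooo-o
o-o-ooo-o-o-o-o
o-o-o-o-o-o-o-o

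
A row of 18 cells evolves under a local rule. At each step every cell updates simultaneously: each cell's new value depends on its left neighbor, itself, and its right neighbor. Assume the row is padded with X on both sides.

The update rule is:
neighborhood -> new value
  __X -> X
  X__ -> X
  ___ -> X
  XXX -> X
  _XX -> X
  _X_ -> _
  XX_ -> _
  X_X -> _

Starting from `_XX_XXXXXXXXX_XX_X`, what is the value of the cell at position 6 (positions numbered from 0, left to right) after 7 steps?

_

step 1: _X__XXXXXXXX__X__X
step 2: __XXXXXXXXX_XX_XXX
step 3: XXXXXXXXXX__X__XXX
step 4: XXXXXXXXX_XX_XXXXX
step 5: XXXXXXXX__X__XXXXX
step 6: XXXXXXX_XX_XXXXXXX
step 7: XXXXXX__X__XXXXXXX
position 6 holds _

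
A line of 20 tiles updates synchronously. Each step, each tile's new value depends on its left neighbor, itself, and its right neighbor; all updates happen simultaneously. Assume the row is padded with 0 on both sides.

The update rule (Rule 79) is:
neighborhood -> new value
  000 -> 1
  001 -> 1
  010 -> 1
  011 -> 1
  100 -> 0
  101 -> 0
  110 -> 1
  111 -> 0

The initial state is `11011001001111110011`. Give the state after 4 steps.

11011011011000010111
11011011011011110101
11011011011010010101
11011011011010110101

11011011011010110101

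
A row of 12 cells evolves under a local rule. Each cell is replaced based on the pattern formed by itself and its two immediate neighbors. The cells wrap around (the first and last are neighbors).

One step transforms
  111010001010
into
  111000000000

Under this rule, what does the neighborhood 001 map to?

At position 7 the neighborhood is 001; the next row has 0 there.

0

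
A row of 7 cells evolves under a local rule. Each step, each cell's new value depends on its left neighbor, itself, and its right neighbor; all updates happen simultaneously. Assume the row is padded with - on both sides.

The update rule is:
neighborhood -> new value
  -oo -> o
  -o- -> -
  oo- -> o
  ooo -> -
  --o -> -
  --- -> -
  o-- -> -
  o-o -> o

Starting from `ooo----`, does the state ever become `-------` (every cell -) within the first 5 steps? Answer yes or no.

o-o----
-o-----
-------
all cells are - at step 3

yes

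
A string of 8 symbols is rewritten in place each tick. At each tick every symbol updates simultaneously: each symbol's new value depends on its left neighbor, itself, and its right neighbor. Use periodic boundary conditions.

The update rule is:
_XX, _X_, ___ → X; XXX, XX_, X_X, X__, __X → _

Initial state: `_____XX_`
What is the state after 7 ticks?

XXXX_X__
X____X__
X_XX_X__
X_X__X__
X_X__X__  (fixed point — unchanged through tick 7)

X_X__X__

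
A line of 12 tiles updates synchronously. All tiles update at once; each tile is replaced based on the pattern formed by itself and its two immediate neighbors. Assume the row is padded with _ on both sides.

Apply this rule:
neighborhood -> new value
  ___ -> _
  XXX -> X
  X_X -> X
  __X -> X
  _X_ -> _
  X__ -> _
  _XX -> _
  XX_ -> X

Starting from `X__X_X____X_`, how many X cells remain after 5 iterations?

iteration 1: __X_X____X__
iteration 2: _X_X____X___
iteration 3: X_X____X____
iteration 4: _X____X_____
iteration 5: X____X______
count of X: 2

2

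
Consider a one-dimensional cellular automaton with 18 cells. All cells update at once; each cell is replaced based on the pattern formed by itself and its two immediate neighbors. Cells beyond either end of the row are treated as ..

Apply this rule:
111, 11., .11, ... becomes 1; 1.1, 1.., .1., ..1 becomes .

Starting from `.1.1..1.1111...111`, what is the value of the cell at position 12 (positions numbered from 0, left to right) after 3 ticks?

........1111.1.111
1111111.1111...111
1111111.1111.1.111
position 12 holds .

.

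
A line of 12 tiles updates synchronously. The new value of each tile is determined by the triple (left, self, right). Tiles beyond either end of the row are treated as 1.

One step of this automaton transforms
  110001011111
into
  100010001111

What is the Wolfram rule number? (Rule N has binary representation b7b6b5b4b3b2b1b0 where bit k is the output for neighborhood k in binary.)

130

position 0: 111 → 1  (bit 7 = 1)
position 1: 110 → 0  (bit 6 = 0)
position 6: 101 → 0  (bit 5 = 0)
position 2: 100 → 0  (bit 4 = 0)
position 7: 011 → 0  (bit 3 = 0)
position 5: 010 → 0  (bit 2 = 0)
position 4: 001 → 1  (bit 1 = 1)
position 3: 000 → 0  (bit 0 = 0)
bits b7..b0 = 10000010 = 130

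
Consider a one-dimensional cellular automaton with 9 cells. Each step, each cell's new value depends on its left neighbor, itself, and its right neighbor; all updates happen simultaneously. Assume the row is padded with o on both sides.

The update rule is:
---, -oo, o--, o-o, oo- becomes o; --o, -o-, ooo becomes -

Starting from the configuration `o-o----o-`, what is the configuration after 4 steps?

step 1: oo-ooo--o
step 2: -ooo-oo-o
step 3: oo-oooooo
step 4: -ooo-----

-ooo-----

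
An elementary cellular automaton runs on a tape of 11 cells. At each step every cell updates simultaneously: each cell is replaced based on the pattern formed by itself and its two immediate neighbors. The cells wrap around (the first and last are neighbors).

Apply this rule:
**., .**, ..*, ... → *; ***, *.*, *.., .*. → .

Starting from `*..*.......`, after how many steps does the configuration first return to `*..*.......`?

5

..*..******
.*..**....*
...***.***.
****.*.*.*.
*..*.......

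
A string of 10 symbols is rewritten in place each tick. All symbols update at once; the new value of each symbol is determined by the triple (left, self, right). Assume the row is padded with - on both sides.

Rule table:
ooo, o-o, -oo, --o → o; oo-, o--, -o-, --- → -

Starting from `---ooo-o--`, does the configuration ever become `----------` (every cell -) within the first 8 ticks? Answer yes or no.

yes

tick 1: --ooo-o---
tick 2: -ooo-o----
tick 3: ooo-o-----
tick 4: oo-o------
tick 5: o-o-------
tick 6: -o--------
tick 7: o---------
tick 8: ----------
all cells are - at tick 8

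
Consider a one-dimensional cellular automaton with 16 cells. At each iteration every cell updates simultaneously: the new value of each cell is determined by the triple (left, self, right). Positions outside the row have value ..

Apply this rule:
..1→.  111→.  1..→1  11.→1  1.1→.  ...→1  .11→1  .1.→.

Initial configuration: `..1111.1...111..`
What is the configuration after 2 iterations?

iteration 1: 1.1..1..11.1.111
iteration 2: ...1..1.11...1.1

...1..1.11...1.1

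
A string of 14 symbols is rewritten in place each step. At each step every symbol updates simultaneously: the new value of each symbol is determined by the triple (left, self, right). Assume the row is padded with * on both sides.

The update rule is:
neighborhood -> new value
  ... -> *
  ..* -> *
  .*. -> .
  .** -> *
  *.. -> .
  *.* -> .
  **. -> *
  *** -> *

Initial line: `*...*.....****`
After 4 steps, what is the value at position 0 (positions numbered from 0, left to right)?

step 1: *.**..********
step 2: *.**.*********
step 3: *.**.*********  (fixed point — unchanged through step 4)
position 0 holds *

*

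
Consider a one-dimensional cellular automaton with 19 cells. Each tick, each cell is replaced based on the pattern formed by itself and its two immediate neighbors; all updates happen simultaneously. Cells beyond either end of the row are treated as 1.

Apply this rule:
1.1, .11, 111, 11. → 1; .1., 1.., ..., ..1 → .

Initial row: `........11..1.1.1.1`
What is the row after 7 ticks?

........11.....1111

........11...1.1.11
........11....1.111
........11.....1111
........11.....1111  (fixed point — unchanged through tick 7)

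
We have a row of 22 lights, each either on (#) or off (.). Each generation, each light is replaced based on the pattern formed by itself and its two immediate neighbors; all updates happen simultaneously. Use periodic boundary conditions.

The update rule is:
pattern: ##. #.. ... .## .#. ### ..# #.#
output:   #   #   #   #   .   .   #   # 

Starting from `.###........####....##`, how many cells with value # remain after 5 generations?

19

##.##########..#######
.###........####......
##.##########..#######  (repeats generation 1; period 2)
generation 5: ##.##########..#######
count of #: 19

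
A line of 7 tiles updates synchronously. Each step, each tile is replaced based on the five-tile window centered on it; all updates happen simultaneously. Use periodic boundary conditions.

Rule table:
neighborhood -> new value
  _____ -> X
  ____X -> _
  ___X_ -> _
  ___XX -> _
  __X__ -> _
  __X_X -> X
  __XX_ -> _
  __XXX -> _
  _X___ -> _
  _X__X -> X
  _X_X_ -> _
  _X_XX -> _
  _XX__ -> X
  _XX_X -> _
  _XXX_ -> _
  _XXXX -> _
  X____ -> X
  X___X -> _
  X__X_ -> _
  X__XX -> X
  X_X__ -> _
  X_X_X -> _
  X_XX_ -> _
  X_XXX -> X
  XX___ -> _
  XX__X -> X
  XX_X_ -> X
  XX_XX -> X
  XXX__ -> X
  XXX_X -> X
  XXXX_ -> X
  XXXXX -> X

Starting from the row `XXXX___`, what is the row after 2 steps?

___X_XX

__XX___
___X_XX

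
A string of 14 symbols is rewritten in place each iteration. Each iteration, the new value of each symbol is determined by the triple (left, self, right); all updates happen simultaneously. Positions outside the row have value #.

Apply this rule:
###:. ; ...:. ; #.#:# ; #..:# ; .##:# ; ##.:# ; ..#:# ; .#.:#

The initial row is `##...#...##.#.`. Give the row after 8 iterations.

iteration 1: .##.###.######
iteration 2: #####.###.....
iteration 3: ....###.##...#
iteration 4: #..##.#####.##
iteration 5: #######...###.
iteration 6: ......##.##.##
iteration 7: #....########.
iteration 8: ##..##......##

##..##......##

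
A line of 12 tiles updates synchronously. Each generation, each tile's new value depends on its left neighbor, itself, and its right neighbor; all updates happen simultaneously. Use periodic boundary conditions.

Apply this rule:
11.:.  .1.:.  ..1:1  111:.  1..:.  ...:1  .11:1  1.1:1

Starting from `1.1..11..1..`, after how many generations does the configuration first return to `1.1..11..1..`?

.1..11..1..1
1..11..1..1.
..11..1..1.1
.11..1..1.1.
11..1..1.1..
1..1..1.1..1
..1..1.1..11
.1..1.1..11.
1..1.1..11..
..1.1..11..1
.1.1..11..1.
1.1..11..1..

12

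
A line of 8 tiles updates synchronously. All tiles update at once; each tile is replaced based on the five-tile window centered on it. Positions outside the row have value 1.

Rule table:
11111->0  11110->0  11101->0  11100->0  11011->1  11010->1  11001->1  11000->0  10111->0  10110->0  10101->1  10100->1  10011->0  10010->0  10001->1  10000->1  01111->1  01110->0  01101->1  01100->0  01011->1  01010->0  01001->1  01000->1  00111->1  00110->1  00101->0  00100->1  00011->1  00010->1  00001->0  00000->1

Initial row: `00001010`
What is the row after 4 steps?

01010011
11011011
00101101
10010110

10010110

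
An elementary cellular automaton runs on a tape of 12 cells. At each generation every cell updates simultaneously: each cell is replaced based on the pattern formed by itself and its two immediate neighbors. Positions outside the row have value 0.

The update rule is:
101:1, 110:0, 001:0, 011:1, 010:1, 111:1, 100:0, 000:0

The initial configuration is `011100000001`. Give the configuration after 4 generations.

011000000001
010000000001
010000000001  (fixed point — unchanged through generation 4)

010000000001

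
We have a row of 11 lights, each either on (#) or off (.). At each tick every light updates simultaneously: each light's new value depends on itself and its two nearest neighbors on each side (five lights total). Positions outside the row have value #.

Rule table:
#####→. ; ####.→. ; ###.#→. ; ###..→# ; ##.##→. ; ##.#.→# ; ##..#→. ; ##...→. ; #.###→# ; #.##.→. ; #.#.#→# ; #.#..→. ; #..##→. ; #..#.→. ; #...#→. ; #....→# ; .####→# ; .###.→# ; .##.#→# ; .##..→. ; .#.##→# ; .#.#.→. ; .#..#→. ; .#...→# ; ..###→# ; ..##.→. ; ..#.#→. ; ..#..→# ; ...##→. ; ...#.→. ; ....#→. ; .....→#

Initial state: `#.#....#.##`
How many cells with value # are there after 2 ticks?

.#.##...###
###.....##.
count of #: 5

5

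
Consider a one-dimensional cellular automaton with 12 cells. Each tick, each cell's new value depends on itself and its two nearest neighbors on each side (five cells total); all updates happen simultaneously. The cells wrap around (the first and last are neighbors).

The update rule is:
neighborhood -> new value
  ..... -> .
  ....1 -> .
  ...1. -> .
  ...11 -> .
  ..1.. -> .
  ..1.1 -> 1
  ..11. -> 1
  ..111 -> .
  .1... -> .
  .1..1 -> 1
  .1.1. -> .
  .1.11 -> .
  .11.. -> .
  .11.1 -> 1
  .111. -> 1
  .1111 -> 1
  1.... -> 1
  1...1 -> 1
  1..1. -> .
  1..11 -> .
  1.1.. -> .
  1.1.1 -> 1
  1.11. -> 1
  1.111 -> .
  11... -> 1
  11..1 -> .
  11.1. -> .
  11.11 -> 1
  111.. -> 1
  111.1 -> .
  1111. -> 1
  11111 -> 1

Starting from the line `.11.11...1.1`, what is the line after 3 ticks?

.1111.11.1.1
..11.111.1.1
1.111.1..1..

1.111.1..1..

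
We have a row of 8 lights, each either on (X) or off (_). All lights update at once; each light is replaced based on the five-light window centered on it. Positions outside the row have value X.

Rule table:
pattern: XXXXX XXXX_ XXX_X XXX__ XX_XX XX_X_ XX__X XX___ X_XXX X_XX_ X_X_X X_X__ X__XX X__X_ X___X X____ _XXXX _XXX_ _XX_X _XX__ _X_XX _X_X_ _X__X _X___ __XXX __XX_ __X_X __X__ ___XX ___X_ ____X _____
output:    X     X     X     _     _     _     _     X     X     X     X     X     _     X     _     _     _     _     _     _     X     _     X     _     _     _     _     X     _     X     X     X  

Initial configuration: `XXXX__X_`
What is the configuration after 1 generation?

XXX__X_X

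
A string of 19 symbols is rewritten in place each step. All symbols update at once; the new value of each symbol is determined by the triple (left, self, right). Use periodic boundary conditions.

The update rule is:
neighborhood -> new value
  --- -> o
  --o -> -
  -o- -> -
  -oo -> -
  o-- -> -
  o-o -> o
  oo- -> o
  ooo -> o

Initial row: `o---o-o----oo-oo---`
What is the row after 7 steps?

-o----ooo-o--o-o--o

--o--o--oo--oo-o-o-
o--------o---oo-o--
--oooooo---o--oo---
o--ooooo-o-----o-oo
o---ooooo--ooo--o-o
o-o--oooo---oo---o-
-o----ooo-o--o-o--o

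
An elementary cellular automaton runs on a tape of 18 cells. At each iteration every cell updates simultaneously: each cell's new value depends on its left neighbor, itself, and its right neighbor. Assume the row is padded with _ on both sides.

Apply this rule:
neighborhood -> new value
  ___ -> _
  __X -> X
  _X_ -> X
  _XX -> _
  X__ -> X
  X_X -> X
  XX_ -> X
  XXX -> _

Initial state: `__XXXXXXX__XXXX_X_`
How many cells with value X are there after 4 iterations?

9

iteration 1: _X______XXX___XXXX
iteration 2: XXX____X__XX_X___X
iteration 3: __XX__XXXX_XXXX_XX
iteration 4: _X_XXX___XX___XX_X
count of X: 9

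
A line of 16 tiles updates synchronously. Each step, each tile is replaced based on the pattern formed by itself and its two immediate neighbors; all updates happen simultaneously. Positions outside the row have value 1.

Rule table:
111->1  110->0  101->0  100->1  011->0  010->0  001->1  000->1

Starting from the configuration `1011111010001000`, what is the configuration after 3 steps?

1100000100011101

0001110001110111
1110101110100011
1100000100011101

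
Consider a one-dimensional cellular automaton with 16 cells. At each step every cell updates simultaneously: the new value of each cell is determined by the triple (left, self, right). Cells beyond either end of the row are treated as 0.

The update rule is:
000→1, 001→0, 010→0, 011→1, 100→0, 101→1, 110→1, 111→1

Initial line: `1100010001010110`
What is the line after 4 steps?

1101000100101110
1110010000011110
1110000111011110
1110110111111110

1110110111111110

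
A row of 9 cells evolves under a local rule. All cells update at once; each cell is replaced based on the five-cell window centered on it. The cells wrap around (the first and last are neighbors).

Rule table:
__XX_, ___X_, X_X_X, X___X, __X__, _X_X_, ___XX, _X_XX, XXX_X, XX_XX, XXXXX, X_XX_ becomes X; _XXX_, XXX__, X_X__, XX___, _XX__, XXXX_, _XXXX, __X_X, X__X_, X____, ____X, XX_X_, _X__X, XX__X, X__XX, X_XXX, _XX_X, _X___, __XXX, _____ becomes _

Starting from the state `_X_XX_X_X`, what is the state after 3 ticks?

_______X_

XXXX__XXX
XX______X
_______X_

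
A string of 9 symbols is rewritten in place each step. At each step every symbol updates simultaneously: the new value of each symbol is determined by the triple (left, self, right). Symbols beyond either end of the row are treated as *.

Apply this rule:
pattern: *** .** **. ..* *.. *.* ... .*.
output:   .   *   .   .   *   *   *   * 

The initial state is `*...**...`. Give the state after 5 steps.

.****.***

.**.*.**.
**.****.*
..**...**
*.*.**.*.
.****.***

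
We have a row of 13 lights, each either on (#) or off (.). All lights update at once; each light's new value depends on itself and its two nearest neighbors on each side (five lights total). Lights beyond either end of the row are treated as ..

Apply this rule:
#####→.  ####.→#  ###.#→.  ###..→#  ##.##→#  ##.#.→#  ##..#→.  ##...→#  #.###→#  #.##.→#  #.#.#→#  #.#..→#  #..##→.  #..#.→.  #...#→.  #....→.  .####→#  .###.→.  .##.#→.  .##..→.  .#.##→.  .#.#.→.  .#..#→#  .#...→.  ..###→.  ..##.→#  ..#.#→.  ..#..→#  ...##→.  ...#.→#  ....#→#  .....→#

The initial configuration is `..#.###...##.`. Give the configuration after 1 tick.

##..#.##..#.#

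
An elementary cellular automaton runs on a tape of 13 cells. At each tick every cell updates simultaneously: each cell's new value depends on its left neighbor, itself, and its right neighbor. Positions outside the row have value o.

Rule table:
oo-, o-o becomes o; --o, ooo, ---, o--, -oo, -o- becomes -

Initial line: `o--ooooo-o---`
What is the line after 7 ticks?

o------------

tick 1: o------oo----
tick 2: o-------o----
tick 3: o------------
tick 4: o------------  (fixed point — unchanged through tick 7)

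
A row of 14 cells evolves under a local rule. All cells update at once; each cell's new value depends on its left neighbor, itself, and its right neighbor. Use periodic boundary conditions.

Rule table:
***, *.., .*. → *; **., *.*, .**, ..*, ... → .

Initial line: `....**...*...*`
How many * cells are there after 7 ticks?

5

*.....*..**..*
.*....**...*..
.**.....*..**.
...*....**...*
*..**.....*..*
.*...*....**..
.**..**.....*.
count of *: 5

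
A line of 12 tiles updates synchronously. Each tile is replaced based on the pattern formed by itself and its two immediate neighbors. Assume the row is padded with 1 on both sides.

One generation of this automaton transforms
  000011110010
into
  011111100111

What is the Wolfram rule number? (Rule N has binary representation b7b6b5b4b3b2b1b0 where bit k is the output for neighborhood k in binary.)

175

position 5: 111 → 1  (bit 7 = 1)
position 7: 110 → 0  (bit 6 = 0)
position 11: 101 → 1  (bit 5 = 1)
position 0: 100 → 0  (bit 4 = 0)
position 4: 011 → 1  (bit 3 = 1)
position 10: 010 → 1  (bit 2 = 1)
position 3: 001 → 1  (bit 1 = 1)
position 1: 000 → 1  (bit 0 = 1)
bits b7..b0 = 10101111 = 175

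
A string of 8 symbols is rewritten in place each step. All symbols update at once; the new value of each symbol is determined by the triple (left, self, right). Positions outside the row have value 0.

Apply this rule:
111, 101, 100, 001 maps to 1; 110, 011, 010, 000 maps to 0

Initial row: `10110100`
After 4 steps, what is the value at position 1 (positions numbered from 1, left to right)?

1

step 1: 01001010
step 2: 10110101
step 3: 01001010  (repeats step 1; period 2)
step 4: 10110101
position 1 holds 1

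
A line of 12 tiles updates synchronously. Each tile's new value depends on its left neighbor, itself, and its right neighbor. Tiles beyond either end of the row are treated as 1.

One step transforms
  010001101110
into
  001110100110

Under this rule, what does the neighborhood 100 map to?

At position 2 the neighborhood is 100; the next row has 1 there.

1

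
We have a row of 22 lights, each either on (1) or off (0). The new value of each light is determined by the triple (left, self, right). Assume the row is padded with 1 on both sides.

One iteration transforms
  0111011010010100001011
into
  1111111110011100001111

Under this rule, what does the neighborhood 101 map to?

1

At position 0 the neighborhood is 101; the next row has 1 there.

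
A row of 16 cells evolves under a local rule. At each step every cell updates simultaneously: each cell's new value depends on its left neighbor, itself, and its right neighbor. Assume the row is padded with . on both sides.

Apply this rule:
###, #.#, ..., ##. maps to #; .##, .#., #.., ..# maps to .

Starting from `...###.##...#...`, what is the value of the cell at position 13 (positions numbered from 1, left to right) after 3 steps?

.

##..###.#.#...##
.#...###.#..#..#
...#..###.......
position 13 holds .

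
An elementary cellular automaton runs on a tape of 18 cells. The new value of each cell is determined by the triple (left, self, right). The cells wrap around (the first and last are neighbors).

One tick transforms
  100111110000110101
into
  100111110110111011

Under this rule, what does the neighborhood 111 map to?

At position 4 the neighborhood is 111; the next row has 1 there.

1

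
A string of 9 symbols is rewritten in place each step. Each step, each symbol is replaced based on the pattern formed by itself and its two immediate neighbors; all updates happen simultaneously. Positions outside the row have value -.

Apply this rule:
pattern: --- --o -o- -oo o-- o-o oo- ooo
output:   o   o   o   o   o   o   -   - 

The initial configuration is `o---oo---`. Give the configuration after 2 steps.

ooooo-ooo
o----oo--

o----oo--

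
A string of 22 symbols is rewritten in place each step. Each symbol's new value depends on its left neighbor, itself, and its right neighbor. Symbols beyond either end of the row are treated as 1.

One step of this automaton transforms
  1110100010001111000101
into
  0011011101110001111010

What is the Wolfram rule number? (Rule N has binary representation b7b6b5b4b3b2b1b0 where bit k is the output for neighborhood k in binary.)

position 0: 111 → 0  (bit 7 = 0)
position 2: 110 → 1  (bit 6 = 1)
position 3: 101 → 1  (bit 5 = 1)
position 5: 100 → 1  (bit 4 = 1)
position 12: 011 → 0  (bit 3 = 0)
position 4: 010 → 0  (bit 2 = 0)
position 7: 001 → 1  (bit 1 = 1)
position 6: 000 → 1  (bit 0 = 1)
bits b7..b0 = 01110011 = 115

115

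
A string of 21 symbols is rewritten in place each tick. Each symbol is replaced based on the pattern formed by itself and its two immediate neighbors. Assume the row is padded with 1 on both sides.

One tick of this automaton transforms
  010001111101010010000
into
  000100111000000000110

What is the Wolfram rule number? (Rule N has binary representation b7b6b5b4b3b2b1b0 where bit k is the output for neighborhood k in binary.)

position 6: 111 → 1  (bit 7 = 1)
position 9: 110 → 0  (bit 6 = 0)
position 0: 101 → 0  (bit 5 = 0)
position 2: 100 → 0  (bit 4 = 0)
position 5: 011 → 0  (bit 3 = 0)
position 1: 010 → 0  (bit 2 = 0)
position 4: 001 → 0  (bit 1 = 0)
position 3: 000 → 1  (bit 0 = 1)
bits b7..b0 = 10000001 = 129

129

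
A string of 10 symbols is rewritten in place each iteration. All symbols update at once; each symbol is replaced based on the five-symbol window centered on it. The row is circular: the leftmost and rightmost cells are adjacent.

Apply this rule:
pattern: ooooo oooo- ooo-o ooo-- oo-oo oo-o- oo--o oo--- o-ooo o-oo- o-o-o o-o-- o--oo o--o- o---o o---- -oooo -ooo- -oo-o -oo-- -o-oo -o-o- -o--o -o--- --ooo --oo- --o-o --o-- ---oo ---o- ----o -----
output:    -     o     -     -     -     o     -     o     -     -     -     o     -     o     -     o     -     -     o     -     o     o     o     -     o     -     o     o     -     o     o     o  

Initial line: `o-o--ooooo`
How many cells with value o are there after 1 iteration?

iteration 1: -ooo-o---o
count of o: 5

5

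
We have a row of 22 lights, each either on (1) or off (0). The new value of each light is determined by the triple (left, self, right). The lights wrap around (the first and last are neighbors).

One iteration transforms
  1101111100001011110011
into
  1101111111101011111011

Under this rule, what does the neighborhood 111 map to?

At position 0 the neighborhood is 111; the next row has 1 there.

1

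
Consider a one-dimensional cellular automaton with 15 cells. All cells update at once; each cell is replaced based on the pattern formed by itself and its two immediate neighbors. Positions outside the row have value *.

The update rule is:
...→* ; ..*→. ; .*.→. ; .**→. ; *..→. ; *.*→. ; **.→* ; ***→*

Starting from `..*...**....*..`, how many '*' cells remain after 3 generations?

7

....*..*.**....
.**.......*.**.
..*.*****....*.
count of *: 7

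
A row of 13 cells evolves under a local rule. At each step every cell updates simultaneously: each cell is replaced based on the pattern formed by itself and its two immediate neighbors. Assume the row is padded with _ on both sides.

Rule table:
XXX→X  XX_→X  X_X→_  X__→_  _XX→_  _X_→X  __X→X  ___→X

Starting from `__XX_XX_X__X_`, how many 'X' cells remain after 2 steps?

6

XX_X__X_X_XX_
_X_X_XX_X__X_
count of X: 6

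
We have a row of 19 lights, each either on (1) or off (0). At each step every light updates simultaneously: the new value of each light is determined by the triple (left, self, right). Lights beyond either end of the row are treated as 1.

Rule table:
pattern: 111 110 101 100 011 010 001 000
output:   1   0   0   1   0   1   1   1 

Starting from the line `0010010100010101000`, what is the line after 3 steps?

1111011101011111011

1111110111110101111
1111100011100100111
1111011101011111011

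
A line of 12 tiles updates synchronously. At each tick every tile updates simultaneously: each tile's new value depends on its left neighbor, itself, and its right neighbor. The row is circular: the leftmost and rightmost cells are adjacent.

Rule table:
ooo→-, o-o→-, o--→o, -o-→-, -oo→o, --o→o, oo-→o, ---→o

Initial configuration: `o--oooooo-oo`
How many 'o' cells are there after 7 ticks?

6

oooo----o-o-
o--ooooo----
-ooo---ooooo
-o-ooooo---o
---o---oooo-
ooo-oooo--oo
--o-o--oooo-
count of o: 6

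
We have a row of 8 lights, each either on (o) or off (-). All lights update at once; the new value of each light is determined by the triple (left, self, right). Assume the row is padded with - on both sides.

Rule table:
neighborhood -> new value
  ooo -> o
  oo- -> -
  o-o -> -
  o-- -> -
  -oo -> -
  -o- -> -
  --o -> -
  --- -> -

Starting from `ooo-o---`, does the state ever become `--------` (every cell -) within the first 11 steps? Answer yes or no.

yes

-o------
--------
all cells are - at step 2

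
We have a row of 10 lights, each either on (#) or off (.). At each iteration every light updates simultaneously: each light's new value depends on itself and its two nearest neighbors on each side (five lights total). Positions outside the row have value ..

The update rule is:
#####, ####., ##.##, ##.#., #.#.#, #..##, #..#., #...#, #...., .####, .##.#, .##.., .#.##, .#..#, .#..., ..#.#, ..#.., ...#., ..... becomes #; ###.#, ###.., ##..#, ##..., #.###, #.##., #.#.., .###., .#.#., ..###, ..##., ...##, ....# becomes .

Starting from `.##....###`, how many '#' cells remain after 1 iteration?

2

..#.#.....
count of #: 2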